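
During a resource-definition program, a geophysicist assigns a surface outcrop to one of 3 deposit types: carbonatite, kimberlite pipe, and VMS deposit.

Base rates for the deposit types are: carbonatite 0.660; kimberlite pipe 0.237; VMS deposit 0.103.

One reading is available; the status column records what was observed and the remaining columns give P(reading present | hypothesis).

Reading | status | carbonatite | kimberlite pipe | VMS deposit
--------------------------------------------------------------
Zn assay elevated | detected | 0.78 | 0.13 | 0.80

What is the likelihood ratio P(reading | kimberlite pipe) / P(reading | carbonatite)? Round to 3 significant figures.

0.167

Likelihood of this reading under each hypothesis:
  kimberlite pipe: 0.13
  carbonatite: 0.78
Bayes factor = 0.13 / 0.78 ≈ 0.167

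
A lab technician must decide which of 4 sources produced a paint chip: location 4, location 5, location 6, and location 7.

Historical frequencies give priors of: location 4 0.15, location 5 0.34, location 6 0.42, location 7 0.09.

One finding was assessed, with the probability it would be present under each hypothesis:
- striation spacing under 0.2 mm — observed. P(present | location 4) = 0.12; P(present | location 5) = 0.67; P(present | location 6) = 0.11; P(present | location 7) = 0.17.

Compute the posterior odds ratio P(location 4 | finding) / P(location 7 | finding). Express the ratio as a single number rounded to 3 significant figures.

Unnormalized posterior weight (prior times the finding likelihood) for each of the two hypotheses:
  location 4: 0.15 × 0.12 = 0.018
  location 7: 0.09 × 0.17 = 0.0153
Posterior odds = 0.018 / 0.0153 ≈ 1.18.

1.18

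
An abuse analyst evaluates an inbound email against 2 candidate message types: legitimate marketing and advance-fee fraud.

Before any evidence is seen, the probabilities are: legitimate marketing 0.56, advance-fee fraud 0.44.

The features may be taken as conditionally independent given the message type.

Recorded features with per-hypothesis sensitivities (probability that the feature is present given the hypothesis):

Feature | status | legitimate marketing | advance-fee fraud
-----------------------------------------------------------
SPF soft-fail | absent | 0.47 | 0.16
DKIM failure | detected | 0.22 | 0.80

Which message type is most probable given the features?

For each hypothesis, the unnormalized posterior weight is prior × product of the feature likelihoods (using 1 − P(present | H) for each absent feature):
  legitimate marketing: 0.56 × (1 − 0.47) × 0.22 = 0.065296
  advance-fee fraud: 0.44 × (1 − 0.16) × 0.80 = 0.29568
The unnormalized weights sum to 0.36098.
P(legitimate marketing | evidence) ≈ 0.065296 / 0.36098 ≈ 0.181
P(advance-fee fraud | evidence) ≈ 0.29568 / 0.36098 ≈ 0.819
The largest is 0.819, so advance-fee fraud is most probable.

advance-fee fraud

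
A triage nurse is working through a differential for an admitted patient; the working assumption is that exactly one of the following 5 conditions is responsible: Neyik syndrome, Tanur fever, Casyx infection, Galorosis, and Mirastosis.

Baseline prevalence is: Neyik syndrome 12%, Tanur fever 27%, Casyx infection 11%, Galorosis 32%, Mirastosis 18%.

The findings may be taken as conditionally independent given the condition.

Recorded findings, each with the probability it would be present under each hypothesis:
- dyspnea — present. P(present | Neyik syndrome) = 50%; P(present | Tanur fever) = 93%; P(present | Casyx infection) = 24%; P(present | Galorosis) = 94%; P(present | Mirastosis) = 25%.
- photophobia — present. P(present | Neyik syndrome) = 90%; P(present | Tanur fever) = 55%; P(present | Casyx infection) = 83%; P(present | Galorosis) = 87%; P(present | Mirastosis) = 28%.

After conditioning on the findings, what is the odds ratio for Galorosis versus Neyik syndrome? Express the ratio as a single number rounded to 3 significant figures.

4.85

The normalizing constant cancels in an odds ratio, so compute prior × likelihood for the two hypotheses only:
  Galorosis: 0.32 × 0.94 × 0.87 = 0.2617
  Neyik syndrome: 0.12 × 0.50 × 0.90 = 0.054
Posterior odds = 0.2617 / 0.054 ≈ 4.85.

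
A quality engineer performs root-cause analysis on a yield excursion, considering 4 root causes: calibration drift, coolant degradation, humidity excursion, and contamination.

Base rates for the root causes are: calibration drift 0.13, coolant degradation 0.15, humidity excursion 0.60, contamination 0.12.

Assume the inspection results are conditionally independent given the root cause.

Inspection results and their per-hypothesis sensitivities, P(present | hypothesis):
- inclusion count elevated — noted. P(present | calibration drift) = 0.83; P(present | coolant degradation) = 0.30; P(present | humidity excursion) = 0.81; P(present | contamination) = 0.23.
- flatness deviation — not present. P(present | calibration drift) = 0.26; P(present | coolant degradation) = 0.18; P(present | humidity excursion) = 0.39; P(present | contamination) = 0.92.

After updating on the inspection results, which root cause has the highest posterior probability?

Multiply each prior by the joint likelihood of the inspection result pattern (using 1 − P(present | H) for each absent inspection result):
  calibration drift: 0.13 × 0.83 × (1 − 0.26) = 0.079846
  coolant degradation: 0.15 × 0.30 × (1 − 0.18) = 0.0369
  humidity excursion: 0.60 × 0.81 × (1 − 0.39) = 0.29646
  contamination: 0.12 × 0.23 × (1 − 0.92) = 0.002208
The unnormalized weights sum to 0.41541.
P(calibration drift | evidence) ≈ 0.079846 / 0.41541 ≈ 0.192
P(coolant degradation | evidence) ≈ 0.0369 / 0.41541 ≈ 0.089
P(humidity excursion | evidence) ≈ 0.29646 / 0.41541 ≈ 0.714
P(contamination | evidence) ≈ 0.002208 / 0.41541 ≈ 0.005
The largest is 0.714, so humidity excursion is most probable.

humidity excursion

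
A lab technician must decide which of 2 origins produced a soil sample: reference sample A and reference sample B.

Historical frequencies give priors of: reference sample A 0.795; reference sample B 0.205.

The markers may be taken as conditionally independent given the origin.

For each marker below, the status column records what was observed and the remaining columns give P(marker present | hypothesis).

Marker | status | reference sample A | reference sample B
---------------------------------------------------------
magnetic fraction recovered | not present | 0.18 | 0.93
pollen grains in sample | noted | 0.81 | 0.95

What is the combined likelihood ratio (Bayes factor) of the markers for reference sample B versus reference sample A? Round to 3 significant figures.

0.100

Joint likelihood of the marker pattern under each hypothesis (using 1 − P(present | H) for each absent marker):
  reference sample B: (1 − 0.93) × 0.95 = 0.0665
  reference sample A: (1 − 0.18) × 0.81 = 0.6642
Bayes factor = 0.0665 / 0.6642 ≈ 0.100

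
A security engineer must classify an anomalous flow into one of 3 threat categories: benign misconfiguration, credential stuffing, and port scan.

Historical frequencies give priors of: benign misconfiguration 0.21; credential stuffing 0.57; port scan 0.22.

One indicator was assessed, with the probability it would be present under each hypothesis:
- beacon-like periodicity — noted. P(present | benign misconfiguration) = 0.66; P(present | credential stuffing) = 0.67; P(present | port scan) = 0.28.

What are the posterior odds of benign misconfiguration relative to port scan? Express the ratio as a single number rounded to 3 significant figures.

The normalizing constant cancels in an odds ratio, so compute prior × likelihood for the two hypotheses only:
  benign misconfiguration: 0.21 × 0.66 = 0.1386
  port scan: 0.22 × 0.28 = 0.0616
Odds(benign misconfiguration : port scan) = 0.1386 / 0.0616 ≈ 2.25.

2.25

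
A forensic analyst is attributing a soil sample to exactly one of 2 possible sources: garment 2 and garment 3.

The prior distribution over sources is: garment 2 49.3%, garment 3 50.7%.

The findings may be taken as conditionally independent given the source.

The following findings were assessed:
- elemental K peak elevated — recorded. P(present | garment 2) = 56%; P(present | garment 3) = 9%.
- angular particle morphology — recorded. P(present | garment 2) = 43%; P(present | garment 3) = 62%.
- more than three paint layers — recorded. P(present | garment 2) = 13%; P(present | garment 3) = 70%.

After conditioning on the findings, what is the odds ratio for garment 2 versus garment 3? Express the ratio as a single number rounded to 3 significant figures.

Unnormalized posterior weight (prior times the finding likelihoods) for each of the two hypotheses:
  garment 2: 0.493 × 0.56 × 0.43 × 0.13 = 0.015433
  garment 3: 0.507 × 0.09 × 0.62 × 0.70 = 0.019803
Posterior odds = 0.015433 / 0.019803 ≈ 0.779.

0.779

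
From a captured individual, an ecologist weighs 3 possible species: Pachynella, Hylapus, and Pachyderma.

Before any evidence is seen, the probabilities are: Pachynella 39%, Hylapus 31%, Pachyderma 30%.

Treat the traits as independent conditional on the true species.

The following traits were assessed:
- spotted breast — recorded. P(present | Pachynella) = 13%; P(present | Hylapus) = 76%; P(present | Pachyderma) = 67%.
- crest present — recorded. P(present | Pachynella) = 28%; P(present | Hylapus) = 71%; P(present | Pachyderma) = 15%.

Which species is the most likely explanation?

Hylapus

By Bayes' rule with conditional independence, the unnormalized weight for each hypothesis is prior × ∏ likelihoods:
  Pachynella: 0.39 × 0.13 × 0.28 = 0.014196
  Hylapus: 0.31 × 0.76 × 0.71 = 0.16728
  Pachyderma: 0.30 × 0.67 × 0.15 = 0.03015
The unnormalized weights sum to 0.21162.
P(Pachynella | evidence) ≈ 0.014196 / 0.21162 ≈ 0.067
P(Hylapus | evidence) ≈ 0.16728 / 0.21162 ≈ 0.790
P(Pachyderma | evidence) ≈ 0.03015 / 0.21162 ≈ 0.142
The largest is 0.790, so Hylapus is most probable.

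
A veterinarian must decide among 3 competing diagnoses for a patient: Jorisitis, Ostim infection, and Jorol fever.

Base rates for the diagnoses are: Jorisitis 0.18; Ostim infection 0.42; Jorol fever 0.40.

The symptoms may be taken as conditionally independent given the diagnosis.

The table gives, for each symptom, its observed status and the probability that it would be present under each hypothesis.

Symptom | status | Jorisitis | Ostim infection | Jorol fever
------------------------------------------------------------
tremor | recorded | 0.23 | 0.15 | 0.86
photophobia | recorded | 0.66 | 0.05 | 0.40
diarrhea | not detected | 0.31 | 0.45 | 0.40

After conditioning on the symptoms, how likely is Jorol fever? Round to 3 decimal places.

0.800

For each hypothesis, the unnormalized posterior weight is prior × product of the symptom likelihoods (using 1 − P(present | H) for each absent symptom):
  Jorisitis: 0.18 × 0.23 × 0.66 × (1 − 0.31) = 0.018854
  Ostim infection: 0.42 × 0.15 × 0.05 × (1 − 0.45) = 0.0017325
  Jorol fever: 0.40 × 0.86 × 0.40 × (1 − 0.40) = 0.08256
The unnormalized weights sum to 0.10315.
P(Jorol fever | evidence) = 0.08256 / 0.10315 ≈ 0.800.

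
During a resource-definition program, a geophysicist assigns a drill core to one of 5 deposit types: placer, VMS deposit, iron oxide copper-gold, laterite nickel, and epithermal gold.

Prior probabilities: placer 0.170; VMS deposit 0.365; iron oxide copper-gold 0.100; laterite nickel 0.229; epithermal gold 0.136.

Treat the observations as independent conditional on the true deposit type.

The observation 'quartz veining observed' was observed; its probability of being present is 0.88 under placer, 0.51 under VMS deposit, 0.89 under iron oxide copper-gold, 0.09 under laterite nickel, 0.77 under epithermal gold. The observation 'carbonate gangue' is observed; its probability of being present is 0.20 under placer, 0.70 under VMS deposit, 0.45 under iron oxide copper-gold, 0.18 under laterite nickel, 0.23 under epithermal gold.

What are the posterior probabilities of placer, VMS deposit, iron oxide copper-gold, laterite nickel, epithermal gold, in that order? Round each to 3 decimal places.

By Bayes' rule with conditional independence, the unnormalized weight for each hypothesis is prior × ∏ likelihoods:
  placer: 0.170 × 0.88 × 0.20 = 0.02992
  VMS deposit: 0.365 × 0.51 × 0.70 = 0.13031
  iron oxide copper-gold: 0.100 × 0.89 × 0.45 = 0.04005
  laterite nickel: 0.229 × 0.09 × 0.18 = 0.0037098
  epithermal gold: 0.136 × 0.77 × 0.23 = 0.024086
Normalizing constant Z = 0.02992 + 0.13031 + 0.04005 + 0.0037098 + 0.024086 = 0.22807.
P(placer | evidence) = 0.02992 / 0.22807 ≈ 0.131
P(VMS deposit | evidence) = 0.13031 / 0.22807 ≈ 0.571
P(iron oxide copper-gold | evidence) = 0.04005 / 0.22807 ≈ 0.176
P(laterite nickel | evidence) = 0.0037098 / 0.22807 ≈ 0.016
P(epithermal gold | evidence) = 0.024086 / 0.22807 ≈ 0.106

0.131, 0.571, 0.176, 0.016, 0.106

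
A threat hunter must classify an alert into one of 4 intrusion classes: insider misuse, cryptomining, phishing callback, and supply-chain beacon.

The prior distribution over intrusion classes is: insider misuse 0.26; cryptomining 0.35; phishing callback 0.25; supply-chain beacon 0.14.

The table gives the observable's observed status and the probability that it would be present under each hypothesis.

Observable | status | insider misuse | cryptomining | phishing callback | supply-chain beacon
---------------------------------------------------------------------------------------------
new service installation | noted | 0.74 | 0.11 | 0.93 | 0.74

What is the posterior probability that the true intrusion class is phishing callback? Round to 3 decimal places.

For each hypothesis, the unnormalized posterior weight is prior × likelihood:
  insider misuse: 0.26 × 0.74 = 0.1924
  cryptomining: 0.35 × 0.11 = 0.0385
  phishing callback: 0.25 × 0.93 = 0.2325
  supply-chain beacon: 0.14 × 0.74 = 0.1036
Marginal likelihood of the evidence = 0.567.
P(phishing callback | evidence) = 0.2325 / 0.567 ≈ 0.410.

0.410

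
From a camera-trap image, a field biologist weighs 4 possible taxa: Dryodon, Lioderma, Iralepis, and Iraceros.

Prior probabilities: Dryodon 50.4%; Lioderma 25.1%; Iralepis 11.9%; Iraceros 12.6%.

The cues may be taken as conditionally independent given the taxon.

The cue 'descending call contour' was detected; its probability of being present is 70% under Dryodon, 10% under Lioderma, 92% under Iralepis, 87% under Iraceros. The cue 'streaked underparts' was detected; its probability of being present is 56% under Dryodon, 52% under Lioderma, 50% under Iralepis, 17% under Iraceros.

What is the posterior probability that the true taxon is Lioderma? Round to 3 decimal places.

0.046

For each hypothesis, the unnormalized posterior weight is prior × product of the cue likelihoods:
  Dryodon: 0.504 × 0.70 × 0.56 = 0.19757
  Lioderma: 0.251 × 0.10 × 0.52 = 0.013052
  Iralepis: 0.119 × 0.92 × 0.50 = 0.05474
  Iraceros: 0.126 × 0.87 × 0.17 = 0.018635
Marginal likelihood of the evidence = 0.284.
P(Lioderma | evidence) = 0.013052 / 0.284 ≈ 0.046.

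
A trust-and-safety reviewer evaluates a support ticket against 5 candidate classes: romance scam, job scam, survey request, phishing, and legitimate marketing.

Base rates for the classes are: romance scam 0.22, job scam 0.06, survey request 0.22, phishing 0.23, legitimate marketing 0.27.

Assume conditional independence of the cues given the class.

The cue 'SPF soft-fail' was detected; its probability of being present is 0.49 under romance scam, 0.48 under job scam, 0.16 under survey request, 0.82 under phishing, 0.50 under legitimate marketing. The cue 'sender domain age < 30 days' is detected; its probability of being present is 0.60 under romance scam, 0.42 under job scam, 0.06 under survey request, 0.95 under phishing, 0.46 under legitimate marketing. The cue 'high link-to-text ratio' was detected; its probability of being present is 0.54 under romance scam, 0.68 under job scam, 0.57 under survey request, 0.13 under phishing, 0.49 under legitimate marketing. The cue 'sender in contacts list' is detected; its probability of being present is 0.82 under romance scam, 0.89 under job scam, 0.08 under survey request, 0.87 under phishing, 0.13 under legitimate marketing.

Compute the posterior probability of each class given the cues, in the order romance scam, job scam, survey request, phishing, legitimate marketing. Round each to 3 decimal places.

0.475, 0.121, 0.002, 0.336, 0.066

Multiply each prior by the joint likelihood of the cue pattern:
  romance scam: 0.22 × 0.49 × 0.60 × 0.54 × 0.82 = 0.02864
  job scam: 0.06 × 0.48 × 0.42 × 0.68 × 0.89 = 0.0073205
  survey request: 0.22 × 0.16 × 0.06 × 0.57 × 0.08 = 9.6307e-05
  phishing: 0.23 × 0.82 × 0.95 × 0.13 × 0.87 = 0.020264
  legitimate marketing: 0.27 × 0.50 × 0.46 × 0.49 × 0.13 = 0.0039558
The unnormalized weights sum to 0.060277.
P(romance scam | evidence) = 0.02864 / 0.060277 ≈ 0.475
P(job scam | evidence) = 0.0073205 / 0.060277 ≈ 0.121
P(survey request | evidence) = 9.6307e-05 / 0.060277 ≈ 0.002
P(phishing | evidence) = 0.020264 / 0.060277 ≈ 0.336
P(legitimate marketing | evidence) = 0.0039558 / 0.060277 ≈ 0.066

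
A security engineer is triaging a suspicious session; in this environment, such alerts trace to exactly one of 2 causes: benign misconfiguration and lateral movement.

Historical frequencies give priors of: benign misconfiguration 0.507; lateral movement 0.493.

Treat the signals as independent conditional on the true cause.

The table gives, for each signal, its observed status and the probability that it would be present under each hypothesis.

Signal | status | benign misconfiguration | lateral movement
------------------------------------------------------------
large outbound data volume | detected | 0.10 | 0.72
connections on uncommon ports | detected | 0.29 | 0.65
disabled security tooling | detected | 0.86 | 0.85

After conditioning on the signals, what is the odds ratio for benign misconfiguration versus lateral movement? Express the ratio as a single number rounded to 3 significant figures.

Unnormalized posterior weight (prior times the signal likelihoods) for each of the two hypotheses:
  benign misconfiguration: 0.507 × 0.10 × 0.29 × 0.86 = 0.012645
  lateral movement: 0.493 × 0.72 × 0.65 × 0.85 = 0.19612
Odds(benign misconfiguration : lateral movement) = 0.012645 / 0.19612 ≈ 0.0645.

0.0645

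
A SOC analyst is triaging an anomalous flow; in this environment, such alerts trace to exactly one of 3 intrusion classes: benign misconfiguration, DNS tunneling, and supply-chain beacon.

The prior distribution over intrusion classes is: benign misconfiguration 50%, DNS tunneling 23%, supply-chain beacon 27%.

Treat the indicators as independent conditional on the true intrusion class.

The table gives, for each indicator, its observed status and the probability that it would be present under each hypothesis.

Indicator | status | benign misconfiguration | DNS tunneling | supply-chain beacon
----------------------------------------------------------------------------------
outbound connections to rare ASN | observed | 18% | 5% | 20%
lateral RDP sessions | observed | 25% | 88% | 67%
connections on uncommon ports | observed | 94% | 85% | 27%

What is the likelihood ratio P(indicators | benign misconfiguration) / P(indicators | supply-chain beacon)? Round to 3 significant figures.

1.17

Joint likelihood of the indicator pattern under each hypothesis:
  benign misconfiguration: 0.18 × 0.25 × 0.94 = 0.0423
  supply-chain beacon: 0.20 × 0.67 × 0.27 = 0.03618
Bayes factor = 0.0423 / 0.03618 ≈ 1.17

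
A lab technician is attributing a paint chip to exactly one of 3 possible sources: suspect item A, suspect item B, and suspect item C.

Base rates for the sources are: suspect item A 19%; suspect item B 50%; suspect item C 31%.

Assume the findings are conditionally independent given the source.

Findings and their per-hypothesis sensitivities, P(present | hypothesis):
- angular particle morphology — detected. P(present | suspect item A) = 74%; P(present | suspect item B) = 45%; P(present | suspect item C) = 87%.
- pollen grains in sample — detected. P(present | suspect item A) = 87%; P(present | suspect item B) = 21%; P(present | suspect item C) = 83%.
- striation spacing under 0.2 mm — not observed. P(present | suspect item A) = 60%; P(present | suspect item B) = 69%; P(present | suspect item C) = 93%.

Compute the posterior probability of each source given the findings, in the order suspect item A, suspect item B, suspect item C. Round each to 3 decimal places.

0.617, 0.185, 0.198

Multiply each prior by the joint likelihood of the evidence pattern (using 1 − P(present | H) for each absent finding):
  suspect item A: 0.19 × 0.74 × 0.87 × (1 − 0.60) = 0.048929
  suspect item B: 0.50 × 0.45 × 0.21 × (1 − 0.69) = 0.014648
  suspect item C: 0.31 × 0.87 × 0.83 × (1 − 0.93) = 0.01567
Normalizing constant Z = 0.048929 + 0.014648 + 0.01567 = 0.079246.
P(suspect item A | evidence) = 0.048929 / 0.079246 ≈ 0.617
P(suspect item B | evidence) = 0.014648 / 0.079246 ≈ 0.185
P(suspect item C | evidence) = 0.01567 / 0.079246 ≈ 0.198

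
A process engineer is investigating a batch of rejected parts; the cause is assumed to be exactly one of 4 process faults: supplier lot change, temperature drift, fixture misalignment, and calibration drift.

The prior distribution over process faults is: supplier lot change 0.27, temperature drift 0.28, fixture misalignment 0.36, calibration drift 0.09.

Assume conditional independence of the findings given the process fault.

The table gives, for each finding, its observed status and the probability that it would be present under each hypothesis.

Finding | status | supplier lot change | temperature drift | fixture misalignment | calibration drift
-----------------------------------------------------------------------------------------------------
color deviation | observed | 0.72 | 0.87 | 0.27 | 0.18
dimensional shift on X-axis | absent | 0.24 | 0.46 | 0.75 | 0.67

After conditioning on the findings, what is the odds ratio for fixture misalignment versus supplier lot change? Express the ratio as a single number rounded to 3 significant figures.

Posterior odds equal prior odds times the likelihood ratio; only the two competing hypotheses matter (using 1 − P(present | H) for each absent finding).
  fixture misalignment: 0.36 × 0.27 × (1 − 0.75) = 0.0243
  supplier lot change: 0.27 × 0.72 × (1 − 0.24) = 0.14774
Odds(fixture misalignment : supplier lot change) = 0.0243 / 0.14774 ≈ 0.164.

0.164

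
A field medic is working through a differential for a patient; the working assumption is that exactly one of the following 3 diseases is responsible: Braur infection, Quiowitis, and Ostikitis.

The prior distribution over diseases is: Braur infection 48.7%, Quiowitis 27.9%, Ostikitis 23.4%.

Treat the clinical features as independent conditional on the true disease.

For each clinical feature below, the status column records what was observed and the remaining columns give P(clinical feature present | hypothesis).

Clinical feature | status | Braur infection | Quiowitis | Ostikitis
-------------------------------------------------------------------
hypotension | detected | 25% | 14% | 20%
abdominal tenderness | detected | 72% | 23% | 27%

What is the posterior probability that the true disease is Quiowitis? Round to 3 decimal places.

Multiply each prior by the joint likelihood of the clinical feature pattern:
  Braur infection: 0.487 × 0.25 × 0.72 = 0.08766
  Quiowitis: 0.279 × 0.14 × 0.23 = 0.0089838
  Ostikitis: 0.234 × 0.20 × 0.27 = 0.012636
Normalizing constant Z = 0.08766 + 0.0089838 + 0.012636 = 0.10928.
P(Quiowitis | evidence) = 0.0089838 / 0.10928 ≈ 0.082.

0.082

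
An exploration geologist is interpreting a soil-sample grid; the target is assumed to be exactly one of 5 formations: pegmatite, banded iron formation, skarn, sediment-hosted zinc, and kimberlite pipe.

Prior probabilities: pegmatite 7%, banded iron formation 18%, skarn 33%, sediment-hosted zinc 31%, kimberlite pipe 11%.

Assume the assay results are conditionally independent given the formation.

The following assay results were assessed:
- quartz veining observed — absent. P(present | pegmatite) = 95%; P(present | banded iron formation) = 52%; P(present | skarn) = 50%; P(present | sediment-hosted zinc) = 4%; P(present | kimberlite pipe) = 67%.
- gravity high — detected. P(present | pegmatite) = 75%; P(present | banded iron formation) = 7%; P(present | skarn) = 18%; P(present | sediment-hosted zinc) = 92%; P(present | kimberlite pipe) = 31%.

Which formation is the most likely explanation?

sediment-hosted zinc

Multiply each prior by the joint likelihood of the assay result pattern (using 1 − P(present | H) for each absent assay result):
  pegmatite: 0.07 × (1 − 0.95) × 0.75 = 0.002625
  banded iron formation: 0.18 × (1 − 0.52) × 0.07 = 0.006048
  skarn: 0.33 × (1 − 0.50) × 0.18 = 0.0297
  sediment-hosted zinc: 0.31 × (1 − 0.04) × 0.92 = 0.27379
  kimberlite pipe: 0.11 × (1 − 0.67) × 0.31 = 0.011253
Normalizing constant Z = 0.002625 + 0.006048 + 0.0297 + 0.27379 + 0.011253 = 0.32342.
P(pegmatite | evidence) ≈ 0.002625 / 0.32342 ≈ 0.008
P(banded iron formation | evidence) ≈ 0.006048 / 0.32342 ≈ 0.019
P(skarn | evidence) ≈ 0.0297 / 0.32342 ≈ 0.092
P(sediment-hosted zinc | evidence) ≈ 0.27379 / 0.32342 ≈ 0.847
P(kimberlite pipe | evidence) ≈ 0.011253 / 0.32342 ≈ 0.035
The largest is 0.847, so sediment-hosted zinc is most probable.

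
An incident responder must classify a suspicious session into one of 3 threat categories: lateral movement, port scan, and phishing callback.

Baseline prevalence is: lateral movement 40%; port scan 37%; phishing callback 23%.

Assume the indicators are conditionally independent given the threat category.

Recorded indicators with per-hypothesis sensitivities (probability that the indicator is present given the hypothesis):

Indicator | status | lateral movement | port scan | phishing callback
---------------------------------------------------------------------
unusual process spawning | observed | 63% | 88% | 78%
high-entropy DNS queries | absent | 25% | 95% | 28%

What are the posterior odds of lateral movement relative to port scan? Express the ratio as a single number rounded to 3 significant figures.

11.6

Unnormalized posterior weight (prior times the indicator likelihoods) for each of the two hypotheses (using 1 − P(present | H) for each absent indicator):
  lateral movement: 0.40 × 0.63 × (1 − 0.25) = 0.189
  port scan: 0.37 × 0.88 × (1 − 0.95) = 0.01628
Odds(lateral movement : port scan) = 0.189 / 0.01628 ≈ 11.6.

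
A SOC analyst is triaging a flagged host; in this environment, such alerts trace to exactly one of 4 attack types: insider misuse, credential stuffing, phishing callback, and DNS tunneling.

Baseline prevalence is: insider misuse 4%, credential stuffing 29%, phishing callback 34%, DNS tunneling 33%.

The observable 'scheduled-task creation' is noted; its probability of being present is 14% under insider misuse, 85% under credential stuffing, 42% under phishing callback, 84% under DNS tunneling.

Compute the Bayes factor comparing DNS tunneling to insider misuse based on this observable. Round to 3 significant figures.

6.00

The Bayes factor is the ratio of the two likelihoods.
  DNS tunneling: 0.84
  insider misuse: 0.14
Bayes factor = 0.84 / 0.14 ≈ 6.00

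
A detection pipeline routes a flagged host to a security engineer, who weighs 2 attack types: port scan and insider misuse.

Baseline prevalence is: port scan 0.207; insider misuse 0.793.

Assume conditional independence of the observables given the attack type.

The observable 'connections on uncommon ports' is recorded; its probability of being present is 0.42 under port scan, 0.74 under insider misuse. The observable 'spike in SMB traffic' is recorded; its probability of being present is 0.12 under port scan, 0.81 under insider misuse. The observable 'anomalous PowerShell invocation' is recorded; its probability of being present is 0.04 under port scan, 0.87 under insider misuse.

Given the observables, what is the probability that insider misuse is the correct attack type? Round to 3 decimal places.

0.999

By Bayes' rule with conditional independence, the unnormalized weight for each hypothesis is prior × ∏ likelihoods:
  port scan: 0.207 × 0.42 × 0.12 × 0.04 = 0.00041731
  insider misuse: 0.793 × 0.74 × 0.81 × 0.87 = 0.41353
Marginal likelihood of the evidence = 0.41395.
P(insider misuse | evidence) = 0.41353 / 0.41395 ≈ 0.999.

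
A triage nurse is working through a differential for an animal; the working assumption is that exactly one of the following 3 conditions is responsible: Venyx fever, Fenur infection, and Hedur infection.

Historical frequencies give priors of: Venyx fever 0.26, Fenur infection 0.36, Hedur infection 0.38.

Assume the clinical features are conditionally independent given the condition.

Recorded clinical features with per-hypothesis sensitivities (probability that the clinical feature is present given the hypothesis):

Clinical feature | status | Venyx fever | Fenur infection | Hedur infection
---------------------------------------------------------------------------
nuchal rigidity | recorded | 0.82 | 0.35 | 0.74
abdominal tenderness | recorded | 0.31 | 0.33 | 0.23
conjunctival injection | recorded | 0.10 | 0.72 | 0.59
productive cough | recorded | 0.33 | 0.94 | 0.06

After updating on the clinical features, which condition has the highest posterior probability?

Fenur infection

Multiply each prior by the joint likelihood of the clinical feature pattern:
  Venyx fever: 0.26 × 0.82 × 0.31 × 0.10 × 0.33 = 0.002181
  Fenur infection: 0.36 × 0.35 × 0.33 × 0.72 × 0.94 = 0.028141
  Hedur infection: 0.38 × 0.74 × 0.23 × 0.59 × 0.06 = 0.0022895
Normalizing constant Z = 0.002181 + 0.028141 + 0.0022895 = 0.032612.
P(Venyx fever | evidence) ≈ 0.002181 / 0.032612 ≈ 0.067
P(Fenur infection | evidence) ≈ 0.028141 / 0.032612 ≈ 0.863
P(Hedur infection | evidence) ≈ 0.0022895 / 0.032612 ≈ 0.070
The largest is 0.863, so Fenur infection is most probable.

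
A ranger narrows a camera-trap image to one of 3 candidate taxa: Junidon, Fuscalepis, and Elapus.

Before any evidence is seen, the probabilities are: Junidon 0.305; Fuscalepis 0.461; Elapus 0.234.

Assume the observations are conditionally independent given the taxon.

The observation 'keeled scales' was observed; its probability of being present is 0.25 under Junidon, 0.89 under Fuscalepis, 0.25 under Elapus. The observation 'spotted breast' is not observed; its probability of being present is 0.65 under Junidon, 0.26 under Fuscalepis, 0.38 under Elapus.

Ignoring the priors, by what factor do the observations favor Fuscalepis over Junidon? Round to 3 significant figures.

The Bayes factor is the ratio of the joint likelihoods of the evidence pattern under the two hypotheses (using 1 − P(present | H) for each absent observation).
  Fuscalepis: 0.89 × (1 − 0.26) = 0.6586
  Junidon: 0.25 × (1 − 0.65) = 0.0875
Bayes factor = 0.6586 / 0.0875 ≈ 7.53

7.53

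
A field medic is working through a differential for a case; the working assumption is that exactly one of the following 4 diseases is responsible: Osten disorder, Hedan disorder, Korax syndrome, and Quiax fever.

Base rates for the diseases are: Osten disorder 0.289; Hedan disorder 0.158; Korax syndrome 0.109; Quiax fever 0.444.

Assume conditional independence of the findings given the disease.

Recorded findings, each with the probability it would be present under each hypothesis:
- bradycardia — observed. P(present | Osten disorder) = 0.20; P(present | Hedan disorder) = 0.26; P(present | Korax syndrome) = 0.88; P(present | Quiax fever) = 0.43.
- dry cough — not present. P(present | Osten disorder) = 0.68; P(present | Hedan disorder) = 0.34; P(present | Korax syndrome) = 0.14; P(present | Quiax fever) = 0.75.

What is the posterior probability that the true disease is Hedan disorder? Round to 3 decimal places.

By Bayes' rule with conditional independence, the unnormalized weight for each hypothesis is prior × ∏ likelihoods (using 1 − P(present | H) for each absent finding):
  Osten disorder: 0.289 × 0.20 × (1 − 0.68) = 0.018496
  Hedan disorder: 0.158 × 0.26 × (1 − 0.34) = 0.027113
  Korax syndrome: 0.109 × 0.88 × (1 − 0.14) = 0.082491
  Quiax fever: 0.444 × 0.43 × (1 − 0.75) = 0.04773
The unnormalized weights sum to 0.17583.
P(Hedan disorder | evidence) = 0.027113 / 0.17583 ≈ 0.154.

0.154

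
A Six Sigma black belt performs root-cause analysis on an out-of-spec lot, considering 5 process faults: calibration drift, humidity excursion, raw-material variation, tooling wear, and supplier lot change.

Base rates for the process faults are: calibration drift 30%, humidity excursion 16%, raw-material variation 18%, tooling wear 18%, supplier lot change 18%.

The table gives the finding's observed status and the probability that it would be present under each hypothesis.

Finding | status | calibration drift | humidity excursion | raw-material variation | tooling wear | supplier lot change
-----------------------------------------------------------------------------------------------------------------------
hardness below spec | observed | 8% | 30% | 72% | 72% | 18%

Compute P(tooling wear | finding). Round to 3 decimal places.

Multiply each prior by the likelihood of the finding:
  calibration drift: 0.30 × 0.08 = 0.024
  humidity excursion: 0.16 × 0.30 = 0.048
  raw-material variation: 0.18 × 0.72 = 0.1296
  tooling wear: 0.18 × 0.72 = 0.1296
  supplier lot change: 0.18 × 0.18 = 0.0324
Normalizing constant Z = 0.024 + 0.048 + 0.1296 + 0.1296 + 0.0324 = 0.3636.
P(tooling wear | evidence) = 0.1296 / 0.3636 ≈ 0.356.

0.356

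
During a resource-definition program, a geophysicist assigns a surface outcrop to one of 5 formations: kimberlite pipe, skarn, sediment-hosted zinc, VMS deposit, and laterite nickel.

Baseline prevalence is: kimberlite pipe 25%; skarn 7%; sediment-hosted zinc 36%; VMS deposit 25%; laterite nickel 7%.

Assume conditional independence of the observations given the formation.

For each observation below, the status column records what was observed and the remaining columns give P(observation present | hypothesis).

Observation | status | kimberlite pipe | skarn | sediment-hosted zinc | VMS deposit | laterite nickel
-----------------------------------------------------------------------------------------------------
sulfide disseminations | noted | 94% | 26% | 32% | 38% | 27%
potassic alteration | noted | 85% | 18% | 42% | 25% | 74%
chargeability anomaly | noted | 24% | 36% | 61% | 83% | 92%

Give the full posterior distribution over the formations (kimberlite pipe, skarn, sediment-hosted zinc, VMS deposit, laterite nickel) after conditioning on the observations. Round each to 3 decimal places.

By Bayes' rule with conditional independence, the unnormalized weight for each hypothesis is prior × ∏ likelihoods:
  kimberlite pipe: 0.25 × 0.94 × 0.85 × 0.24 = 0.04794
  skarn: 0.07 × 0.26 × 0.18 × 0.36 = 0.0011794
  sediment-hosted zinc: 0.36 × 0.32 × 0.42 × 0.61 = 0.029514
  VMS deposit: 0.25 × 0.38 × 0.25 × 0.83 = 0.019713
  laterite nickel: 0.07 × 0.27 × 0.74 × 0.92 = 0.012867
The unnormalized weights sum to 0.11121.
P(kimberlite pipe | evidence) = 0.04794 / 0.11121 ≈ 0.431
P(skarn | evidence) = 0.0011794 / 0.11121 ≈ 0.011
P(sediment-hosted zinc | evidence) = 0.029514 / 0.11121 ≈ 0.265
P(VMS deposit | evidence) = 0.019713 / 0.11121 ≈ 0.177
P(laterite nickel | evidence) = 0.012867 / 0.11121 ≈ 0.116

0.431, 0.011, 0.265, 0.177, 0.116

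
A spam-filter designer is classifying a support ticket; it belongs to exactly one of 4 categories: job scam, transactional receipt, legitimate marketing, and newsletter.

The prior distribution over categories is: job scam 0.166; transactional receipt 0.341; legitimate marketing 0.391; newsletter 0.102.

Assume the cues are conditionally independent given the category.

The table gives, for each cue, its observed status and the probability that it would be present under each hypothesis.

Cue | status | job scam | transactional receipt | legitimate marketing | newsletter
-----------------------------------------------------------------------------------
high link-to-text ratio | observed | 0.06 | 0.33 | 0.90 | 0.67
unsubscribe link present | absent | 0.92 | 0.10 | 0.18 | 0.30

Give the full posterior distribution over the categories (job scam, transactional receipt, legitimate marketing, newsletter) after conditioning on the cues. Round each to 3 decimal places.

0.002, 0.231, 0.658, 0.109

For each hypothesis, the unnormalized posterior weight is prior × product of the cue likelihoods (using 1 − P(present | H) for each absent cue):
  job scam: 0.166 × 0.06 × (1 − 0.92) = 0.0007968
  transactional receipt: 0.341 × 0.33 × (1 − 0.10) = 0.10128
  legitimate marketing: 0.391 × 0.90 × (1 − 0.18) = 0.28856
  newsletter: 0.102 × 0.67 × (1 − 0.30) = 0.047838
Marginal likelihood of the evidence = 0.43847.
P(job scam | evidence) = 0.0007968 / 0.43847 ≈ 0.002
P(transactional receipt | evidence) = 0.10128 / 0.43847 ≈ 0.231
P(legitimate marketing | evidence) = 0.28856 / 0.43847 ≈ 0.658
P(newsletter | evidence) = 0.047838 / 0.43847 ≈ 0.109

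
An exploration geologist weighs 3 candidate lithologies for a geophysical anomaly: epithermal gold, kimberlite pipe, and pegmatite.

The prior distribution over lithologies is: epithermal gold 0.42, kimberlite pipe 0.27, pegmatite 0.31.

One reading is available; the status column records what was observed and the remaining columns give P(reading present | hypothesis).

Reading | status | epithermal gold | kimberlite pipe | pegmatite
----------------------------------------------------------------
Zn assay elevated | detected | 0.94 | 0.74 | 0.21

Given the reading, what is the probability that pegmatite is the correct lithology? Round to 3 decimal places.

For each hypothesis, the unnormalized posterior weight is prior × likelihood:
  epithermal gold: 0.42 × 0.94 = 0.3948
  kimberlite pipe: 0.27 × 0.74 = 0.1998
  pegmatite: 0.31 × 0.21 = 0.0651
The unnormalized weights sum to 0.6597.
P(pegmatite | evidence) = 0.0651 / 0.6597 ≈ 0.099.

0.099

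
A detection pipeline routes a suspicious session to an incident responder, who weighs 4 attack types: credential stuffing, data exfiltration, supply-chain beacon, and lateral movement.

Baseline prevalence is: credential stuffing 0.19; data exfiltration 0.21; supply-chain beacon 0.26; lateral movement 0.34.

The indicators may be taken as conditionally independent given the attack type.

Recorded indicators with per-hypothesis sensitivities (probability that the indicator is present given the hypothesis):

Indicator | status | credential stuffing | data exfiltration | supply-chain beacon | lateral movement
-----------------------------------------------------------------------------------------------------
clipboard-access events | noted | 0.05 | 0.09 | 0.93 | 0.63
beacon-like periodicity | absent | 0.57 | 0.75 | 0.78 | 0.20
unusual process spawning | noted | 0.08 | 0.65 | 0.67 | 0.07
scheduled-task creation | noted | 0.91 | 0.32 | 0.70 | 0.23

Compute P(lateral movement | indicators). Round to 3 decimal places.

0.095

Multiply each prior by the joint likelihood of the indicator pattern (using 1 − P(present | H) for each absent indicator):
  credential stuffing: 0.19 × 0.05 × (1 − 0.57) × 0.08 × 0.91 = 0.00029739
  data exfiltration: 0.21 × 0.09 × (1 − 0.75) × 0.65 × 0.32 = 0.0009828
  supply-chain beacon: 0.26 × 0.93 × (1 − 0.78) × 0.67 × 0.70 = 0.024949
  lateral movement: 0.34 × 0.63 × (1 − 0.20) × 0.07 × 0.23 = 0.0027589
The unnormalized weights sum to 0.028988.
P(lateral movement | evidence) = 0.0027589 / 0.028988 ≈ 0.095.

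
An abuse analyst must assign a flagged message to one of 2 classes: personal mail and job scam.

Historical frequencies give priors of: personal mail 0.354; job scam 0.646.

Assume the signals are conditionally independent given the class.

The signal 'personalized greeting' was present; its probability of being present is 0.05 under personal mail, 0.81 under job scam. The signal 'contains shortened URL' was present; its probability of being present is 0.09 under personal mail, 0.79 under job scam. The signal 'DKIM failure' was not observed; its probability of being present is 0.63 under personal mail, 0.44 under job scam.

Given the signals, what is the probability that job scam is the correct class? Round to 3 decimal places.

0.997

By Bayes' rule with conditional independence, the unnormalized weight for each hypothesis is prior × ∏ likelihoods (using 1 − P(present | H) for each absent signal):
  personal mail: 0.354 × 0.05 × 0.09 × (1 − 0.63) = 0.00058941
  job scam: 0.646 × 0.81 × 0.79 × (1 − 0.44) = 0.23149
Marginal likelihood of the evidence = 0.23208.
P(job scam | evidence) = 0.23149 / 0.23208 ≈ 0.997.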